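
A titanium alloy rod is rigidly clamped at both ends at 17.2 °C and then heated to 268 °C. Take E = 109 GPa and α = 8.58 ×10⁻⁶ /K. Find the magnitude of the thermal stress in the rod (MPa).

ΔT = 250.8 K. Constrained thermal stress σ = E·α·ΔT = 109.0×10³ MPa × 8.58×10⁻⁶ × 250.8 = 235 MPa (compressive).

235 MPa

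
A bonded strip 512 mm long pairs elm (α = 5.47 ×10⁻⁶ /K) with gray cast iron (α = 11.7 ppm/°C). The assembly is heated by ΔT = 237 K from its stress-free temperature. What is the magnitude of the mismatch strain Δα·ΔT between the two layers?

1.48×10⁻³

Δα = |5.47 − 11.7|×10⁻⁶/K = 6.23×10⁻⁶/K.
Mismatch strain = Δα·ΔT = 6.23×10⁻⁶ × 237.0 = 1.48×10⁻³.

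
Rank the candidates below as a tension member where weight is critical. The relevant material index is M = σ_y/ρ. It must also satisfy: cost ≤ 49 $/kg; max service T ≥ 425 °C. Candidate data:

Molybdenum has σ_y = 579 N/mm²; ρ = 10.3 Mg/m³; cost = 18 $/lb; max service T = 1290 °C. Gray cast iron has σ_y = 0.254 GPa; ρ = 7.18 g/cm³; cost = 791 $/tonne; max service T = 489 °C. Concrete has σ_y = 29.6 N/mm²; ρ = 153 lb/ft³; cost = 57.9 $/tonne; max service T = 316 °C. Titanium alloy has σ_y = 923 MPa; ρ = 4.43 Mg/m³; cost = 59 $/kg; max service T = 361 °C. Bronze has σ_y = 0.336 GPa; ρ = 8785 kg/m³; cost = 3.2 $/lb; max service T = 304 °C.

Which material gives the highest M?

Screen on constraints: cost ≤ 49 $/kg; max service T ≥ 425 °C. Survivors: molybdenum, gray cast iron.
After converting to SI:
  molybdenum: σ_y = 579.0 MPa, ρ = 10300 kg/m³
  gray cast iron: σ_y = 254.0 MPa, ρ = 7180 kg/m³
  molybdenum: M = 56.2 kN·m/kg
  gray cast iron: M = 35.4 kN·m/kg
Molybdenum ranks first.

molybdenum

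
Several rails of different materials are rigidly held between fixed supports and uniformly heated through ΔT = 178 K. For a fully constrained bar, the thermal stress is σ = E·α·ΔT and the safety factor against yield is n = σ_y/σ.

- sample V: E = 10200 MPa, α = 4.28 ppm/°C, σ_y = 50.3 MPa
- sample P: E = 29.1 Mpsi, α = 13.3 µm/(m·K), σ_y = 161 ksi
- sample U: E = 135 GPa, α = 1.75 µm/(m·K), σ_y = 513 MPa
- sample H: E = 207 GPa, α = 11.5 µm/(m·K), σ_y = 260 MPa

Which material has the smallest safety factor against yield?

Per material, after unit conversion:
  sample V: E = 10.20, α = 4.28, σ_y = 50.30 → σ = 7.77 MPa, n = 6.47
  sample P: E = 200.6, α = 13.3, σ_y = 1110 → σ = 475 MPa, n = 2.34
  sample U: E = 135.0, α = 1.75, σ_y = 513.0 → σ = 42.1 MPa, n = 12.2
  sample H: E = 207.0, α = 11.5, σ_y = 260.0 → σ = 424 MPa, n = 0.614
Smallest n: sample H with n = 0.614.

sample H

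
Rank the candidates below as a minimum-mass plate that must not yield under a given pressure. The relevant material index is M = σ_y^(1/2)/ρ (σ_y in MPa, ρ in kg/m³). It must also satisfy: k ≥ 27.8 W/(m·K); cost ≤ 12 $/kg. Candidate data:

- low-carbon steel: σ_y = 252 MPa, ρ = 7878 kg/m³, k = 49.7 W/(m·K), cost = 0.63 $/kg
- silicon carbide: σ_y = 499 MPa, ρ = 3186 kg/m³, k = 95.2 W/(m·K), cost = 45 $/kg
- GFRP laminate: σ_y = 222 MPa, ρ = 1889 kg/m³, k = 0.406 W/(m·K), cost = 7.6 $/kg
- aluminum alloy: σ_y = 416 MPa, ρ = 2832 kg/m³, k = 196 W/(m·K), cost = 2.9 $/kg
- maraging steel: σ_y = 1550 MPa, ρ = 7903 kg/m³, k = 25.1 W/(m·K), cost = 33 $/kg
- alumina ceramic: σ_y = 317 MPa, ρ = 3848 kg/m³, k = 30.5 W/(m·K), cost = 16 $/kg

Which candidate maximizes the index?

Screen on constraints: k ≥ 27.8 W/(m·K); cost ≤ 12 $/kg. Survivors: low-carbon steel, aluminum alloy.
Evaluate M for each candidate:
  aluminum alloy: M = 7.20×10⁻³
  low-carbon steel: M = 2.02×10⁻³
Aluminum alloy ranks first.

aluminum alloy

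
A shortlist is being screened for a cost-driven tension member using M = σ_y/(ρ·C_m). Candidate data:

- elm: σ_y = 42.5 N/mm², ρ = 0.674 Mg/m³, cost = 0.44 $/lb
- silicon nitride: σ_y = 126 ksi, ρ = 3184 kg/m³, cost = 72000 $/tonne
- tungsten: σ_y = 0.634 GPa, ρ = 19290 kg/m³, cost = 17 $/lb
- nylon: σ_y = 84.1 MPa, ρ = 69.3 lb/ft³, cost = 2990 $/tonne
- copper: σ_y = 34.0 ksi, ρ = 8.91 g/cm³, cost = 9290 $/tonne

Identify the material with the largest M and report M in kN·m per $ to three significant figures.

Putting every candidate on a common basis:
  elm: σ_y = 42.50 MPa, ρ = 674.0 kg/m³, cost = 0.9700 $/kg
  silicon nitride: σ_y = 868.7 MPa, ρ = 3184 kg/m³, cost = 72.00 $/kg
  tungsten: σ_y = 634.0 MPa, ρ = 19290 kg/m³, cost = 37.48 $/kg
  nylon: σ_y = 84.10 MPa, ρ = 1110 kg/m³, cost = 2.990 $/kg
  copper: σ_y = 234.4 MPa, ρ = 8910 kg/m³, cost = 9.290 $/kg
  elm: M = 65.0 kN·m per $
  nylon: M = 25.3 kN·m per $
  silicon nitride: M = 3.79 kN·m per $
  copper: M = 2.83 kN·m per $
  tungsten: M = 0.877 kN·m per $
The maximum is for elm.

elm, M = 65.0 kN·m per $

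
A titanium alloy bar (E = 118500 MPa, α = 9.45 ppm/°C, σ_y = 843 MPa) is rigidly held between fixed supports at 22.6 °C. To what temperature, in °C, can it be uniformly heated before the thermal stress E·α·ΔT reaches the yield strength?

775 °C

E = 118500 MPa = 118.5 GPa.
E·α·ΔT = 843.0 MPa ⇒ ΔT = 843.0 / (118.5×10³ × 9.45×10⁻⁶) = 752.8 K.
T = 22.6 + 752.8 = 775.4 °C.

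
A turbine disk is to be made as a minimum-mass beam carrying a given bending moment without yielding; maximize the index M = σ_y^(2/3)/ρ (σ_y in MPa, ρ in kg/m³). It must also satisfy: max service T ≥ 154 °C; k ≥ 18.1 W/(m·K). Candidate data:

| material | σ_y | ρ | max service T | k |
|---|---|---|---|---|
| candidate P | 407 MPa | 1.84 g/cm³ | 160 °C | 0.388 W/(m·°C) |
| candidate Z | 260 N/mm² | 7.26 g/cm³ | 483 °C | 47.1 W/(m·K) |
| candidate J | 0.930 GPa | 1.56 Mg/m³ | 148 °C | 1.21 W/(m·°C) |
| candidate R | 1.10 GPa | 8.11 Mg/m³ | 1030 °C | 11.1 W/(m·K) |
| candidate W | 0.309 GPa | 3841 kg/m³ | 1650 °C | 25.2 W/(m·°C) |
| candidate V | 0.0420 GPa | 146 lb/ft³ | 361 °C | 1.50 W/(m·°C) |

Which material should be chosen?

Screen on constraints: max service T ≥ 154 °C; k ≥ 18.1 W/(m·K). Survivors: candidate Z, candidate W.
Normalizing units and computing the index:
  candidate Z: σ_y = 260.0 MPa, ρ = 7260 kg/m³
  candidate W: σ_y = 309.0 MPa, ρ = 3841 kg/m³
  candidate W: M = 11.9×10⁻³
  candidate Z: M = 5.61×10⁻³
Highest index: candidate W.

candidate W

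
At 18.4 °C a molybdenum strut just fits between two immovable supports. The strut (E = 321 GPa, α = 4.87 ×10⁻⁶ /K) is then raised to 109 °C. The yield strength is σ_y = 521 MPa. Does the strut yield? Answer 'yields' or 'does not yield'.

ΔT = 90.60 K. Constrained thermal stress σ = E·α·ΔT = 321.0×10³ MPa × 4.87×10⁻⁶ × 90.60 = 142 MPa (compressive).
Compare to σ_y = 521 MPa: σ < σ_y, so it does not yield.

does not yield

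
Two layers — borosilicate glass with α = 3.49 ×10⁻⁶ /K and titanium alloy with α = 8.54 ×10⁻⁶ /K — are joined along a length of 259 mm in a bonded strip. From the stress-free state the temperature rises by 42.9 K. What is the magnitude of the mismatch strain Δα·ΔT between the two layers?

2.17×10⁻⁴

Δα = |3.49 − 8.54|×10⁻⁶/K = 5.05×10⁻⁶/K.
Mismatch strain = Δα·ΔT = 5.05×10⁻⁶ × 42.9 = 2.17×10⁻⁴.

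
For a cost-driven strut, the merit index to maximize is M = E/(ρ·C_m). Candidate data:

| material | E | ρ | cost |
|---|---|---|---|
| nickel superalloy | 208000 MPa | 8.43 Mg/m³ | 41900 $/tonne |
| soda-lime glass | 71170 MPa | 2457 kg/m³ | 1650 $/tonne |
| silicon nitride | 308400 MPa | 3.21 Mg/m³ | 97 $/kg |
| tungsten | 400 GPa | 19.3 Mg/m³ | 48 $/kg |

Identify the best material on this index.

soda-lime glass

Convert each candidate to consistent units, then evaluate M:
  nickel superalloy: E = 208.0 GPa, ρ = 8430 kg/m³, cost = 41.90 $/kg
  soda-lime glass: E = 71.17 GPa, ρ = 2457 kg/m³, cost = 1.650 $/kg
  silicon nitride: E = 308.4 GPa, ρ = 3210 kg/m³, cost = 97.00 $/kg
  tungsten: E = 400.0 GPa, ρ = 19300 kg/m³, cost = 48.00 $/kg
  soda-lime glass: M = 17.6 MN·m per $
  silicon nitride: M = 0.990 MN·m per $
  nickel superalloy: M = 0.589 MN·m per $
  tungsten: M = 0.432 MN·m per $
The maximum is for soda-lime glass.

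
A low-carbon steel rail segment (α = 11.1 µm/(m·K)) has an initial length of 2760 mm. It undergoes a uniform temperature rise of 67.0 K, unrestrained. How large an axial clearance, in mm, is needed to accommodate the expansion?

2.05 mm

ΔL = α·L₀·ΔT = 11.1×10⁻⁶ × 2760 mm × 67.00 K = 2.05 mm.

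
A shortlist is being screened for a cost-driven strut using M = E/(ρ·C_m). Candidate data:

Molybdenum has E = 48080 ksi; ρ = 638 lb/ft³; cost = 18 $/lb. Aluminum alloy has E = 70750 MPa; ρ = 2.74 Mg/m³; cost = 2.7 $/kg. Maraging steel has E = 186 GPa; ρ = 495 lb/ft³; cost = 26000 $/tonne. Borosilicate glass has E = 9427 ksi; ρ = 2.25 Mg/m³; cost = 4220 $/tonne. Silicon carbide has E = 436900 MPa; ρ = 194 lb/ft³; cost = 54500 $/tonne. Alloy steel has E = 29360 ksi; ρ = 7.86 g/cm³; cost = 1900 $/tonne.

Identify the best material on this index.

Normalizing units and computing the index:
  molybdenum: E = 331.5 GPa, ρ = 10220 kg/m³, cost = 39.68 $/kg
  aluminum alloy: E = 70.75 GPa, ρ = 2740 kg/m³, cost = 2.700 $/kg
  maraging steel: E = 186.0 GPa, ρ = 7929 kg/m³, cost = 26.00 $/kg
  borosilicate glass: E = 65.00 GPa, ρ = 2250 kg/m³, cost = 4.220 $/kg
  silicon carbide: E = 436.9 GPa, ρ = 3108 kg/m³, cost = 54.50 $/kg
  alloy steel: E = 202.4 GPa, ρ = 7860 kg/m³, cost = 1.900 $/kg
  alloy steel: M = 13.6 MN·m per $
  aluminum alloy: M = 9.56 MN·m per $
  borosilicate glass: M = 6.85 MN·m per $
  silicon carbide: M = 2.58 MN·m per $
  maraging steel: M = 0.902 MN·m per $
  molybdenum: M = 0.817 MN·m per $
Highest index: alloy steel.

alloy steel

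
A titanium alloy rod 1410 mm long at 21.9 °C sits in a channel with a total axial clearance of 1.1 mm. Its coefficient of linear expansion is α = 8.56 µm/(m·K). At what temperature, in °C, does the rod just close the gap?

113 °C

α·L₀·ΔT = 1.1 mm ⇒ ΔT = 1.1 / (8.56×10⁻⁶ × 1410.0) = 91.14 K.
T = 21.9 + 91.14 = 113.0 °C.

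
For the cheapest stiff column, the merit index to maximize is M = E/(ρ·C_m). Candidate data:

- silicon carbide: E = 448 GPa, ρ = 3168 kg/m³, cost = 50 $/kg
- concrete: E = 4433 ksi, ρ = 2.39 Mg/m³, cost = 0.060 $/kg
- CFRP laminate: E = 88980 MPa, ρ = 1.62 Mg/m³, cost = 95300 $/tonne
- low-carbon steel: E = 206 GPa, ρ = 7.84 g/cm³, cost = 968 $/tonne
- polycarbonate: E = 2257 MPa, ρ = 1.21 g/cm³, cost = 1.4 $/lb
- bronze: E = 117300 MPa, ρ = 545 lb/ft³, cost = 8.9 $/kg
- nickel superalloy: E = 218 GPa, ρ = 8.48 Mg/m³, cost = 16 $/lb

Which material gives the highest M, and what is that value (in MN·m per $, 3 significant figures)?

Putting every candidate on a common basis:
  silicon carbide: E = 448.0 GPa, ρ = 3168 kg/m³, cost = 50.00 $/kg
  concrete: E = 30.56 GPa, ρ = 2390 kg/m³, cost = 0.06000 $/kg
  CFRP laminate: E = 88.98 GPa, ρ = 1620 kg/m³, cost = 95.30 $/kg
  low-carbon steel: E = 206.0 GPa, ρ = 7840 kg/m³, cost = 0.9680 $/kg
  polycarbonate: E = 2.257 GPa, ρ = 1210 kg/m³, cost = 3.086 $/kg
  bronze: E = 117.3 GPa, ρ = 8730 kg/m³, cost = 8.900 $/kg
  nickel superalloy: E = 218.0 GPa, ρ = 8480 kg/m³, cost = 35.27 $/kg
  concrete: M = 213 MN·m per $
  low-carbon steel: M = 27.1 MN·m per $
  silicon carbide: M = 2.83 MN·m per $
  bronze: M = 1.51 MN·m per $
  nickel superalloy: M = 0.729 MN·m per $
  polycarbonate: M = 0.604 MN·m per $
  CFRP laminate: M = 0.576 MN·m per $
The maximum is for concrete.

concrete, M = 213 MN·m per $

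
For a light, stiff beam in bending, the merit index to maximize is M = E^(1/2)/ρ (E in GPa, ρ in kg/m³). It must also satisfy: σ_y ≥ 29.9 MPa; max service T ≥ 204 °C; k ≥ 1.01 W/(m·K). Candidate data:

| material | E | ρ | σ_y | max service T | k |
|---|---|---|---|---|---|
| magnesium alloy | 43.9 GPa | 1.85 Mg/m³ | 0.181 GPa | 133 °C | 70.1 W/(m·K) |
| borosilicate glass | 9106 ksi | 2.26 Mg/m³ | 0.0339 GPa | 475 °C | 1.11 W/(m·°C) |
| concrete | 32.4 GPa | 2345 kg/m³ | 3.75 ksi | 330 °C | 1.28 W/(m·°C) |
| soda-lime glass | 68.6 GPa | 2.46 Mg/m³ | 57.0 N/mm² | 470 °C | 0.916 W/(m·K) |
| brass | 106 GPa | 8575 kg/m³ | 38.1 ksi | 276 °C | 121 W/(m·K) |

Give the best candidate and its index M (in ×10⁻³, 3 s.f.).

borosilicate glass, M = 3.51×10⁻³

Screen on constraints: σ_y ≥ 29.9 MPa; max service T ≥ 204 °C; k ≥ 1.01 W/(m·K). Survivors: borosilicate glass, brass.
Putting every candidate on a common basis:
  borosilicate glass: E = 62.78 GPa, ρ = 2260 kg/m³
  brass: E = 106.0 GPa, ρ = 8575 kg/m³
  borosilicate glass: M = 3.51×10⁻³
  brass: M = 1.20×10⁻³
Highest index: borosilicate glass.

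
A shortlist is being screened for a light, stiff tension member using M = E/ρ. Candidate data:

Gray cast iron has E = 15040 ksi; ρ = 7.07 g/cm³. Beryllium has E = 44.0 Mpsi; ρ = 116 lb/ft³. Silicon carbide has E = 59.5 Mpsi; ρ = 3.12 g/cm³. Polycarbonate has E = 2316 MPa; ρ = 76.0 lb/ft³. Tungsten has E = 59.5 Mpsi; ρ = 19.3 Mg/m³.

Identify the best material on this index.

beryllium

Convert each candidate to consistent units, then evaluate M:
  gray cast iron: E = 103.7 GPa, ρ = 7070 kg/m³
  beryllium: E = 303.4 GPa, ρ = 1858 kg/m³
  silicon carbide: E = 410.2 GPa, ρ = 3120 kg/m³
  polycarbonate: E = 2.316 GPa, ρ = 1217 kg/m³
  tungsten: E = 410.2 GPa, ρ = 19300 kg/m³
  beryllium: M = 163 MN·m/kg
  silicon carbide: M = 131 MN·m/kg
  tungsten: M = 21.3 MN·m/kg
  gray cast iron: M = 14.7 MN·m/kg
  polycarbonate: M = 1.90 MN·m/kg
Highest index: beryllium.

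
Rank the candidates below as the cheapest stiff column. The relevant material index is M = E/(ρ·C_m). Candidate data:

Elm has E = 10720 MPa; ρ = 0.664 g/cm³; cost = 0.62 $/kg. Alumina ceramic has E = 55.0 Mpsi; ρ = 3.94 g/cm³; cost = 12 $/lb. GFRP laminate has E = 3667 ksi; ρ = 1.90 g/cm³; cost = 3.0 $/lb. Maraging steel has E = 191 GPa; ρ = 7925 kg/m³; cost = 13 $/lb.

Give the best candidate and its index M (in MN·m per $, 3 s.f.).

Normalizing units and computing the index:
  elm: E = 10.72 GPa, ρ = 664.0 kg/m³, cost = 0.6200 $/kg
  alumina ceramic: E = 379.2 GPa, ρ = 3940 kg/m³, cost = 26.46 $/kg
  GFRP laminate: E = 25.28 GPa, ρ = 1900 kg/m³, cost = 6.614 $/kg
  maraging steel: E = 191.0 GPa, ρ = 7925 kg/m³, cost = 28.66 $/kg
  elm: M = 26.0 MN·m per $
  alumina ceramic: M = 3.64 MN·m per $
  GFRP laminate: M = 2.01 MN·m per $
  maraging steel: M = 0.841 MN·m per $
Highest index: elm.

elm, M = 26.0 MN·m per $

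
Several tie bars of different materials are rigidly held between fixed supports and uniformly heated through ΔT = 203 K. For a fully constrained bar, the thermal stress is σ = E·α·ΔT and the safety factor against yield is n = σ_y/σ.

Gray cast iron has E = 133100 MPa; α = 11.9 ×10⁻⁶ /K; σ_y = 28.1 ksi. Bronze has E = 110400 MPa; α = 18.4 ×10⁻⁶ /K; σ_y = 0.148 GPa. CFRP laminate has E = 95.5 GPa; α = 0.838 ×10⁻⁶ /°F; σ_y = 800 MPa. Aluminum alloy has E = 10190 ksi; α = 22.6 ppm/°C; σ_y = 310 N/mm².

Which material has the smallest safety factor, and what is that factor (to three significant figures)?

Per material, after unit conversion:
  gray cast iron: E = 133.1, α = 11.9, σ_y = 193.7 → σ = 322 MPa, n = 0.603
  bronze: E = 110.4, α = 18.4, σ_y = 148.0 → σ = 412 MPa, n = 0.359
  CFRP laminate: E = 95.50, α = 1.51, σ_y = 800.0 → σ = 29.2 MPa, n = 27.4
  aluminum alloy: E = 70.26, α = 22.6, σ_y = 310.0 → σ = 322 MPa, n = 0.962
Smallest n: bronze with n = 0.359.

bronze, n = 0.359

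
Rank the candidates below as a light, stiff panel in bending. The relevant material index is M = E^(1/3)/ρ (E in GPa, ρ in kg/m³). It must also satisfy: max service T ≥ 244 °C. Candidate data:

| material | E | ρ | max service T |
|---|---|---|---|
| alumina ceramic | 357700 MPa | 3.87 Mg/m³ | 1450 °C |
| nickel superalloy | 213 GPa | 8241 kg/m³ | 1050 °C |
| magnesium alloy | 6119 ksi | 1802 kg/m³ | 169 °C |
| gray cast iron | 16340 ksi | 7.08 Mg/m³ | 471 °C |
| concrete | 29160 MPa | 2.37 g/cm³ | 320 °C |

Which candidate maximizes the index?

Screen on constraints: max service T ≥ 244 °C. Survivors: alumina ceramic, nickel superalloy, gray cast iron, concrete.
After converting to SI:
  alumina ceramic: E = 357.7 GPa, ρ = 3870 kg/m³
  nickel superalloy: E = 213.0 GPa, ρ = 8241 kg/m³
  gray cast iron: E = 112.7 GPa, ρ = 7080 kg/m³
  concrete: E = 29.16 GPa, ρ = 2370 kg/m³
  alumina ceramic: M = 1.83×10⁻³
  concrete: M = 1.30×10⁻³
  nickel superalloy: M = 0.725×10⁻³
  gray cast iron: M = 0.682×10⁻³
The maximum is for alumina ceramic.

alumina ceramic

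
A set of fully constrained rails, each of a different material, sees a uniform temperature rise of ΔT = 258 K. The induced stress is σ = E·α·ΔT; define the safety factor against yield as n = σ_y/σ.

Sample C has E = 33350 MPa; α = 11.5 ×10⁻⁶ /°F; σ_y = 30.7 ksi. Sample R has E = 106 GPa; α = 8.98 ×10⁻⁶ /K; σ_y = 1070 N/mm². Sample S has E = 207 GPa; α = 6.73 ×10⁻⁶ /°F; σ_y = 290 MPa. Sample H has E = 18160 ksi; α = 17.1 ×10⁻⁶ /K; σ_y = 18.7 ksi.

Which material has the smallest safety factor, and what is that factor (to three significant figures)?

In consistent units (E in GPa, α in ×10⁻⁶/K, σ_y in MPa):
  sample C: E = 33.35, α = 20.7, σ_y = 211.7 → σ = 178 MPa, n = 1.19
  sample R: E = 106.0, α = 8.98, σ_y = 1070 → σ = 246 MPa, n = 4.36
  sample S: E = 207.0, α = 12.1, σ_y = 290.0 → σ = 647 MPa, n = 0.448
  sample H: E = 125.2, α = 17.1, σ_y = 128.9 → σ = 552 MPa, n = 0.233
The minimum is sample H at n = 0.233.

sample H, n = 0.233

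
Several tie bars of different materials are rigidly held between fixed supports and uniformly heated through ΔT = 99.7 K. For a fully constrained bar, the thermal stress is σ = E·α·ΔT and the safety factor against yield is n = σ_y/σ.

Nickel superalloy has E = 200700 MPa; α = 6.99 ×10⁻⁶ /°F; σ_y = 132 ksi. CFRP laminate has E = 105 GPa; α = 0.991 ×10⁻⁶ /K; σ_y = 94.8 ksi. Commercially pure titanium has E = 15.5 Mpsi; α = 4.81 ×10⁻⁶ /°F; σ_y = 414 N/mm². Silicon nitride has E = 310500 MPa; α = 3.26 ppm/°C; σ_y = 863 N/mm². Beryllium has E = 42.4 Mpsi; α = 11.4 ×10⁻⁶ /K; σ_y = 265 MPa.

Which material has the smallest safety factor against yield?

Converting E to GPa, α to ×10⁻⁶/K, σ_y to MPa, then σ and n for each:
  nickel superalloy: E = 200.7, α = 12.6, σ_y = 910.1 → σ = 252 MPa, n = 3.61
  CFRP laminate: E = 105.0, α = 0.991, σ_y = 653.6 → σ = 10.4 MPa, n = 63.0
  commercially pure titanium: E = 106.9, α = 8.66, σ_y = 414.0 → σ = 92.2 MPa, n = 4.49
  silicon nitride: E = 310.5, α = 3.26, σ_y = 863.0 → σ = 101 MPa, n = 8.55
  beryllium: E = 292.3, α = 11.4, σ_y = 265.0 → σ = 332 MPa, n = 0.798
Smallest n: beryllium with n = 0.798.

beryllium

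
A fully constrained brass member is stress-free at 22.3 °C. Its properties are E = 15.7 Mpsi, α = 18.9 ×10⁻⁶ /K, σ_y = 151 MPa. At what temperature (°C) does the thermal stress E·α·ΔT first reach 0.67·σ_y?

E = 15.7 Mpsi = 108.2 GPa.
E·α·ΔT = 101.2 MPa ⇒ ΔT = 101.2 / (108.2×10³ × 18.9×10⁻⁶) = 49.45 K.
T = 22.3 + 49.45 = 71.75 °C.

71.8 °C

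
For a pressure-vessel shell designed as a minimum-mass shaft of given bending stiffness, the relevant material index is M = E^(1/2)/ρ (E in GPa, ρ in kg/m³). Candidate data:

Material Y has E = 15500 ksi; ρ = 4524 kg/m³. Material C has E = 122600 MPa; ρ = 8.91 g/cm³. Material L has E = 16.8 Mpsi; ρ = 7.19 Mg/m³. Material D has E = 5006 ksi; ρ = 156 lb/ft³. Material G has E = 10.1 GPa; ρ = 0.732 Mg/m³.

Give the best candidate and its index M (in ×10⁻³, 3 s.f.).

material G, M = 4.34×10⁻³

Putting every candidate on a common basis:
  material Y: E = 106.9 GPa, ρ = 4524 kg/m³
  material C: E = 122.6 GPa, ρ = 8910 kg/m³
  material L: E = 115.8 GPa, ρ = 7190 kg/m³
  material D: E = 34.52 GPa, ρ = 2499 kg/m³
  material G: E = 10.10 GPa, ρ = 732.0 kg/m³
  material G: M = 4.34×10⁻³
  material D: M = 2.35×10⁻³
  material Y: M = 2.29×10⁻³
  material L: M = 1.50×10⁻³
  material C: M = 1.24×10⁻³
The maximum is for material G.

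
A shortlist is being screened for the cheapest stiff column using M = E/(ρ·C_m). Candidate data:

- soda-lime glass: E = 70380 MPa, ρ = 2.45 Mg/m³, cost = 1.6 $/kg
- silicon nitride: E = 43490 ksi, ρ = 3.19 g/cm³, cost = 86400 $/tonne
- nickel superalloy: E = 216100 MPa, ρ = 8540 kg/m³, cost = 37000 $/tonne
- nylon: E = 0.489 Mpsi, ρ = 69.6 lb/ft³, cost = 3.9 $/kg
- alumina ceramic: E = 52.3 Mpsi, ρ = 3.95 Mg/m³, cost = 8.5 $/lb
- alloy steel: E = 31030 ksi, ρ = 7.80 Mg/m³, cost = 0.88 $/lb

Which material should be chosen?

soda-lime glass

Convert each candidate to consistent units, then evaluate M:
  soda-lime glass: E = 70.38 GPa, ρ = 2450 kg/m³, cost = 1.600 $/kg
  silicon nitride: E = 299.9 GPa, ρ = 3190 kg/m³, cost = 86.40 $/kg
  nickel superalloy: E = 216.1 GPa, ρ = 8540 kg/m³, cost = 37.00 $/kg
  nylon: E = 3.372 GPa, ρ = 1115 kg/m³, cost = 3.900 $/kg
  alumina ceramic: E = 360.6 GPa, ρ = 3950 kg/m³, cost = 18.74 $/kg
  alloy steel: E = 213.9 GPa, ρ = 7800 kg/m³, cost = 1.940 $/kg
  soda-lime glass: M = 18.0 MN·m per $
  alloy steel: M = 14.1 MN·m per $
  alumina ceramic: M = 4.87 MN·m per $
  silicon nitride: M = 1.09 MN·m per $
  nylon: M = 0.775 MN·m per $
  nickel superalloy: M = 0.684 MN·m per $
Soda-lime glass has the largest M.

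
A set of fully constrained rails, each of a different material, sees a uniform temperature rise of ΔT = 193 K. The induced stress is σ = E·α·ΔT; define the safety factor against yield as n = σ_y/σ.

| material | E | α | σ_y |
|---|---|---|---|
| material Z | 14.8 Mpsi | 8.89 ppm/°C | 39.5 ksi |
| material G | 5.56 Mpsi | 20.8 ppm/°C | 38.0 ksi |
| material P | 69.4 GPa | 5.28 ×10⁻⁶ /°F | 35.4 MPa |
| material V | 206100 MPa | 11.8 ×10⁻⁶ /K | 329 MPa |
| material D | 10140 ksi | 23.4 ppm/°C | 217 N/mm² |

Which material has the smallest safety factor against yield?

With everything in SI (GPa, ×10⁻⁶/K, MPa):
  material Z: E = 102.0, α = 8.89, σ_y = 272.3 → σ = 175 MPa, n = 1.56
  material G: E = 38.33, α = 20.8, σ_y = 262.0 → σ = 154 MPa, n = 1.70
  material P: E = 69.40, α = 9.50, σ_y = 35.40 → σ = 127 MPa, n = 0.278
  material V: E = 206.1, α = 11.8, σ_y = 329.0 → σ = 469 MPa, n = 0.701
  material D: E = 69.91, α = 23.4, σ_y = 217.0 → σ = 316 MPa, n = 0.687
Smallest n: material P with n = 0.278.

material P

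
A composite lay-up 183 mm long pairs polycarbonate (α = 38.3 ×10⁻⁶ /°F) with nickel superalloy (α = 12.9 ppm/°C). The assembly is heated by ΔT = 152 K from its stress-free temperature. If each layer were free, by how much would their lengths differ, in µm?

1560 µm

polycarbonate: α = 38.3×10⁻⁶/°F × 9/5 = 68.9×10⁻⁶/K.
Δα = |68.9 − 12.9|×10⁻⁶/K = 56.0×10⁻⁶/K.
ΔL_mismatch = Δα·L·ΔT = 56.0×10⁻⁶ × 183.0 mm × 152.0 K = 1560 µm.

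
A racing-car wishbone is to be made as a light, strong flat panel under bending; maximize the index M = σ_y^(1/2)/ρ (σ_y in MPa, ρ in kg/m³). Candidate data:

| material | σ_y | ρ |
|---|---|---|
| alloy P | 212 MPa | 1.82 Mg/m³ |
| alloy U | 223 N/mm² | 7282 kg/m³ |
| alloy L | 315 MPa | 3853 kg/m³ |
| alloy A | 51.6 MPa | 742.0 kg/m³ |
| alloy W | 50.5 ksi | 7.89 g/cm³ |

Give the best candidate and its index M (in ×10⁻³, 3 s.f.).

Putting every candidate on a common basis:
  alloy P: σ_y = 212.0 MPa, ρ = 1820 kg/m³
  alloy U: σ_y = 223.0 MPa, ρ = 7282 kg/m³
  alloy L: σ_y = 315.0 MPa, ρ = 3853 kg/m³
  alloy A: σ_y = 51.60 MPa, ρ = 742.0 kg/m³
  alloy W: σ_y = 348.2 MPa, ρ = 7890 kg/m³
  alloy A: M = 9.68×10⁻³
  alloy P: M = 8.00×10⁻³
  alloy L: M = 4.61×10⁻³
  alloy W: M = 2.36×10⁻³
  alloy U: M = 2.05×10⁻³
Alloy A has the largest M.

alloy A, M = 9.68×10⁻³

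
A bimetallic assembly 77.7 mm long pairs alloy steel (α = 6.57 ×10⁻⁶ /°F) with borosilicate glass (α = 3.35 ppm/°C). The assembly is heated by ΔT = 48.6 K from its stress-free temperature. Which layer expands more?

alloy steel: α = 6.57×10⁻⁶/°F × 9/5 = 11.8×10⁻⁶/K.
α(alloy steel) = 11.8×10⁻⁶/K vs α(borosilicate glass) = 3.35×10⁻⁶/K.
Higher α expands more for the same ΔT: alloy steel.

alloy steel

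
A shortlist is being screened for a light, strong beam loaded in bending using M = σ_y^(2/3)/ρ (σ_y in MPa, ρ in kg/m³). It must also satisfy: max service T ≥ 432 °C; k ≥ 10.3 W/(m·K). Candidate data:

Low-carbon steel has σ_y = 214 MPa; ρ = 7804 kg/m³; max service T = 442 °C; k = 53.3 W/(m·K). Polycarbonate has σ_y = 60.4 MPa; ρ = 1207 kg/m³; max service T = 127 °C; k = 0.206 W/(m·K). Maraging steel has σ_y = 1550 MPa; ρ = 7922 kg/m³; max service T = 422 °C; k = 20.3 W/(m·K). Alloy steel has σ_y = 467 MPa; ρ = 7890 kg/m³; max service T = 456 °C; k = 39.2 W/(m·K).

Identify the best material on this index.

Screen on constraints: max service T ≥ 432 °C; k ≥ 10.3 W/(m·K). Survivors: low-carbon steel, alloy steel.
Evaluate M for each candidate:
  alloy steel: M = 7.63×10⁻³
  low-carbon steel: M = 4.58×10⁻³
Alloy steel ranks first.

alloy steel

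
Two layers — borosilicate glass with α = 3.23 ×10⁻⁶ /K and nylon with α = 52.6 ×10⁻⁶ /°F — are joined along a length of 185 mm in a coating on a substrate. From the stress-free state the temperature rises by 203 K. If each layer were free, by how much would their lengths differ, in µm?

nylon: α = 52.6×10⁻⁶/°F × 9/5 = 94.7×10⁻⁶/K.
Δα = |3.23 − 94.7|×10⁻⁶/K = 91.4×10⁻⁶/K.
ΔL_mismatch = Δα·L·ΔT = 91.4×10⁻⁶ × 185.0 mm × 203.0 K = 3430 µm.

3430 µm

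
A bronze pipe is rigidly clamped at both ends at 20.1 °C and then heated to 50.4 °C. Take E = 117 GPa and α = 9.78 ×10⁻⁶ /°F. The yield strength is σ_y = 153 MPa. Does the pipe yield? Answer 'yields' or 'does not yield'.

α = 9.78×10⁻⁶/°F × 9/5 = 17.6×10⁻⁶/K.
ΔT = 30.30 K. Constrained thermal stress σ = E·α·ΔT = 117.0×10³ MPa × 17.6×10⁻⁶ × 30.30 = 62.4 MPa (compressive).
Compare to σ_y = 153 MPa: σ < σ_y, so it does not yield.

does not yield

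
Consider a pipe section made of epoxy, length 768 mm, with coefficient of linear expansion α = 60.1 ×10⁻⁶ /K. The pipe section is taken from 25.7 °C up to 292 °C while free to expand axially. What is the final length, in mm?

ΔT = 292 − 25.7 = 266.3 K.
ΔL = α·L₀·ΔT = 60.1×10⁻⁶ × 768 mm × 266.3 K = 12.3 mm.
L = L₀ + ΔL = 768 + 12.3 = 780.29 mm.

780.29 mm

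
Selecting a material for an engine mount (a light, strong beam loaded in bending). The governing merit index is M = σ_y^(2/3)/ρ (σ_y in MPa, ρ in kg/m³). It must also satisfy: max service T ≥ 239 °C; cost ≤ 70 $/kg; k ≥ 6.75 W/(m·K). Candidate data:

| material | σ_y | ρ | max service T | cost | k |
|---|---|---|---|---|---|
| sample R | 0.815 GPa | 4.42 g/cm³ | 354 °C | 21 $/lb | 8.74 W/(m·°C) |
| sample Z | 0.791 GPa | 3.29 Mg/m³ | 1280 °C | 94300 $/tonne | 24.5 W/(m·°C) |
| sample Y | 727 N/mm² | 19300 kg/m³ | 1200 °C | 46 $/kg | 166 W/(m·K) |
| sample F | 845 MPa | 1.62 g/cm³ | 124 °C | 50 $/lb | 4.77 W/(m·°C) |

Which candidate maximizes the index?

Screen on constraints: max service T ≥ 239 °C; cost ≤ 70 $/kg; k ≥ 6.75 W/(m·K). Survivors: sample R, sample Y.
Normalizing units and computing the index:
  sample R: σ_y = 815.0 MPa, ρ = 4420 kg/m³
  sample Y: σ_y = 727.0 MPa, ρ = 19300 kg/m³
  sample R: M = 19.7×10⁻³
  sample Y: M = 4.19×10⁻³
Sample R has the largest M.

sample R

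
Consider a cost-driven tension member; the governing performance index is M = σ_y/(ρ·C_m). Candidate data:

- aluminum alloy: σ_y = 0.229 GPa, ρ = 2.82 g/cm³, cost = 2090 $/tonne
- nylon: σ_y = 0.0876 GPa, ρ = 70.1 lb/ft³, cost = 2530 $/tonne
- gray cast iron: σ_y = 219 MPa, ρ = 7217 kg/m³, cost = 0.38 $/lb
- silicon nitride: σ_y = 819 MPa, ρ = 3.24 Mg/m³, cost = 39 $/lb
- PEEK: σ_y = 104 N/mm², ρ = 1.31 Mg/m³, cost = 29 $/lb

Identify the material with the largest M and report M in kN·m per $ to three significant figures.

aluminum alloy, M = 38.9 kN·m per $

Normalizing units and computing the index:
  aluminum alloy: σ_y = 229.0 MPa, ρ = 2820 kg/m³, cost = 2.090 $/kg
  nylon: σ_y = 87.60 MPa, ρ = 1123 kg/m³, cost = 2.530 $/kg
  gray cast iron: σ_y = 219.0 MPa, ρ = 7217 kg/m³, cost = 0.8377 $/kg
  silicon nitride: σ_y = 819.0 MPa, ρ = 3240 kg/m³, cost = 85.98 $/kg
  PEEK: σ_y = 104.0 MPa, ρ = 1310 kg/m³, cost = 63.93 $/kg
  aluminum alloy: M = 38.9 kN·m per $
  gray cast iron: M = 36.2 kN·m per $
  nylon: M = 30.8 kN·m per $
  silicon nitride: M = 2.94 kN·m per $
  PEEK: M = 1.24 kN·m per $
Aluminum alloy ranks first.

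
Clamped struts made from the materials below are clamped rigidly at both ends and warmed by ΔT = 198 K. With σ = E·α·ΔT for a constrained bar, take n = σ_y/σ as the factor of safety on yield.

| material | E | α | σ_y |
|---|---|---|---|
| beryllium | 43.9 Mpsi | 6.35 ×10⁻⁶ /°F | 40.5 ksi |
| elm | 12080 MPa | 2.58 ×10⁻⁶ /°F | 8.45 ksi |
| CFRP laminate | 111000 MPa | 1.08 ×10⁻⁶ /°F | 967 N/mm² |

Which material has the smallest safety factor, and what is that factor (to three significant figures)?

beryllium, n = 0.408

Per material, after unit conversion:
  beryllium: E = 302.7, α = 11.4, σ_y = 279.2 → σ = 685 MPa, n = 0.408
  elm: E = 12.08, α = 4.64, σ_y = 58.26 → σ = 11.1 MPa, n = 5.25
  CFRP laminate: E = 111.0, α = 1.94, σ_y = 967.0 → σ = 42.7 MPa, n = 22.6
Beryllium has the lowest safety factor, n = 0.408.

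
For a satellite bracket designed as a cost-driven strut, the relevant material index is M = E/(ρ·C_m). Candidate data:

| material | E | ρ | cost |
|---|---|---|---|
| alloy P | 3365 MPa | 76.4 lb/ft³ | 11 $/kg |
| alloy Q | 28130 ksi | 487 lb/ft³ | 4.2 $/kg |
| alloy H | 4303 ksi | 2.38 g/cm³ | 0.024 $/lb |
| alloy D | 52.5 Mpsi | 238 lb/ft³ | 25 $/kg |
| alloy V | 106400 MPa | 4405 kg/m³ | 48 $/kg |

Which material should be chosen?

Normalizing units and computing the index:
  alloy P: E = 3.365 GPa, ρ = 1224 kg/m³, cost = 11.00 $/kg
  alloy Q: E = 193.9 GPa, ρ = 7801 kg/m³, cost = 4.200 $/kg
  alloy H: E = 29.67 GPa, ρ = 2380 kg/m³, cost = 0.05291 $/kg
  alloy D: E = 362.0 GPa, ρ = 3812 kg/m³, cost = 25.00 $/kg
  alloy V: E = 106.4 GPa, ρ = 4405 kg/m³, cost = 48.00 $/kg
  alloy H: M = 236 MN·m per $
  alloy Q: M = 5.92 MN·m per $
  alloy D: M = 3.80 MN·m per $
  alloy V: M = 0.503 MN·m per $
  alloy P: M = 0.250 MN·m per $
Highest index: alloy H.

alloy H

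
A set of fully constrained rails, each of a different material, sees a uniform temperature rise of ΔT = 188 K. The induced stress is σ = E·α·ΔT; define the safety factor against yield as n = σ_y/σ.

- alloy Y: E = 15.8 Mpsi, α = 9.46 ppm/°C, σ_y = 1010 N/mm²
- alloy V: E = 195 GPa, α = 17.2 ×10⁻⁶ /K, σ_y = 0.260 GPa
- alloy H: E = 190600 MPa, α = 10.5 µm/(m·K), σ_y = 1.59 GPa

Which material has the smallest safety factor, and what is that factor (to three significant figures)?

alloy V, n = 0.412

With everything in SI (GPa, ×10⁻⁶/K, MPa):
  alloy Y: E = 108.9, α = 9.46, σ_y = 1010 → σ = 194 MPa, n = 5.21
  alloy V: E = 195.0, α = 17.2, σ_y = 260.0 → σ = 631 MPa, n = 0.412
  alloy H: E = 190.6, α = 10.5, σ_y = 1590 → σ = 376 MPa, n = 4.23
Smallest n: alloy V with n = 0.412.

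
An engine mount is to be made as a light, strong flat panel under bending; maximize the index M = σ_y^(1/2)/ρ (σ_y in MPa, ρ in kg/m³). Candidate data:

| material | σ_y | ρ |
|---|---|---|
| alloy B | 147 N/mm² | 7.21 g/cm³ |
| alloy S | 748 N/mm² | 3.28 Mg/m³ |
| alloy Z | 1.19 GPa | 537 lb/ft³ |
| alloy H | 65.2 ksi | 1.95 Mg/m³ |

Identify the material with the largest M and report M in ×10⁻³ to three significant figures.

alloy H, M = 10.9×10⁻³

After converting to SI:
  alloy B: σ_y = 147.0 MPa, ρ = 7210 kg/m³
  alloy S: σ_y = 748.0 MPa, ρ = 3280 kg/m³
  alloy Z: σ_y = 1190 MPa, ρ = 8602 kg/m³
  alloy H: σ_y = 449.5 MPa, ρ = 1950 kg/m³
  alloy H: M = 10.9×10⁻³
  alloy S: M = 8.34×10⁻³
  alloy Z: M = 4.01×10⁻³
  alloy B: M = 1.68×10⁻³
Highest index: alloy H.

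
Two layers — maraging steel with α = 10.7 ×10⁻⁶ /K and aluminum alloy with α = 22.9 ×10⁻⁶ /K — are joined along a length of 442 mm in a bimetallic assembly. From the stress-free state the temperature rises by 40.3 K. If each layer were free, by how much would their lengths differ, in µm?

217 µm

Δα = |10.7 − 22.9|×10⁻⁶/K = 12.2×10⁻⁶/K.
ΔL_mismatch = Δα·L·ΔT = 12.2×10⁻⁶ × 442.0 mm × 40.3 K = 217 µm.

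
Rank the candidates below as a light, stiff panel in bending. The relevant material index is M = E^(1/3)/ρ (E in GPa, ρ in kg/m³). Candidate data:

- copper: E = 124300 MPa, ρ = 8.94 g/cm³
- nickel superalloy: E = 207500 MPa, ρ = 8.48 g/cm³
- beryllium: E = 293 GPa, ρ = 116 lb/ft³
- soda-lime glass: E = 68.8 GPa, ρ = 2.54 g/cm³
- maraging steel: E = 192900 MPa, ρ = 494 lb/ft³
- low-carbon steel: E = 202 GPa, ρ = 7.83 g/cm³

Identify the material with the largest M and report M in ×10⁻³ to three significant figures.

In SI units:
  copper: E = 124.3 GPa, ρ = 8940 kg/m³
  nickel superalloy: E = 207.5 GPa, ρ = 8480 kg/m³
  beryllium: E = 293.0 GPa, ρ = 1858 kg/m³
  soda-lime glass: E = 68.80 GPa, ρ = 2540 kg/m³
  maraging steel: E = 192.9 GPa, ρ = 7913 kg/m³
  low-carbon steel: E = 202.0 GPa, ρ = 7830 kg/m³
  beryllium: M = 3.57×10⁻³
  soda-lime glass: M = 1.61×10⁻³
  low-carbon steel: M = 0.749×10⁻³
  maraging steel: M = 0.730×10⁻³
  nickel superalloy: M = 0.698×10⁻³
  copper: M = 0.558×10⁻³
Highest index: beryllium.

beryllium, M = 3.57×10⁻³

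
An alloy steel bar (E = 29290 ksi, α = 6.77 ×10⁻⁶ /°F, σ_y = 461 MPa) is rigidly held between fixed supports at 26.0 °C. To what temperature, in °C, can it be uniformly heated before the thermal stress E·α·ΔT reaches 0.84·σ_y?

E = 29290 ksi = 201.9 GPa.
α = 6.77×10⁻⁶/°F × 9/5 = 12.2×10⁻⁶/K.
E·α·ΔT = 387.2 MPa ⇒ ΔT = 387.2 / (201.9×10³ × 12.2×10⁻⁶) = 157.4 K.
T = 26.0 + 157.4 = 183.4 °C.

183 °C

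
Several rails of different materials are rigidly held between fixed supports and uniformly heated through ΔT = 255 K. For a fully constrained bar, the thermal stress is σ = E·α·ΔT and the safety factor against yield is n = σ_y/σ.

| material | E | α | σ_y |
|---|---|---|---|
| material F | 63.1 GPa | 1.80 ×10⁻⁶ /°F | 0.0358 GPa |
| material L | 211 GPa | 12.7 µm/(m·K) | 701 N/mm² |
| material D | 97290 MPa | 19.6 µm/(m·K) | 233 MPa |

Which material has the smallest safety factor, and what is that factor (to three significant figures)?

Per material, after unit conversion:
  material F: E = 63.10, α = 3.24, σ_y = 35.80 → σ = 52.1 MPa, n = 0.687
  material L: E = 211.0, α = 12.7, σ_y = 701.0 → σ = 683 MPa, n = 1.03
  material D: E = 97.29, α = 19.6, σ_y = 233.0 → σ = 486 MPa, n = 0.479
Smallest n: material D with n = 0.479.

material D, n = 0.479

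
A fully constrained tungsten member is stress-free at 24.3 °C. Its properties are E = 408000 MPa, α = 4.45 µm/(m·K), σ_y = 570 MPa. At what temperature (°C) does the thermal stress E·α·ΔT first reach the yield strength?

338 °C

E = 408000 MPa = 408.0 GPa.
E·α·ΔT = 570.0 MPa ⇒ ΔT = 570.0 / (408.0×10³ × 4.45×10⁻⁶) = 313.9 K.
T = 24.3 + 313.9 = 338.2 °C.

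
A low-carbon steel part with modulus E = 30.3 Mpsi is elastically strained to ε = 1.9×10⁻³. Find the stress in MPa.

397 MPa

E = 30.3 Mpsi = 208.9 GPa.
σ = E·ε = 208900 MPa × 1.9×10⁻³ = 397 MPa.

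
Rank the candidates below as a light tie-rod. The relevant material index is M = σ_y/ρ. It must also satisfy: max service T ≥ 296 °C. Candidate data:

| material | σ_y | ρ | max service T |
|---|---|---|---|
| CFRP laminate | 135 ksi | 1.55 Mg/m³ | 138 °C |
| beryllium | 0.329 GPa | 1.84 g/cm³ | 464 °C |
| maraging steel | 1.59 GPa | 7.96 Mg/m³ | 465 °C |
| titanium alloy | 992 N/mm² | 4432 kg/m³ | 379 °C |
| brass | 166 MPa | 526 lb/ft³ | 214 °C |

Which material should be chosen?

Screen on constraints: max service T ≥ 296 °C. Survivors: beryllium, maraging steel, titanium alloy.
In SI units:
  beryllium: σ_y = 329.0 MPa, ρ = 1840 kg/m³
  maraging steel: σ_y = 1590 MPa, ρ = 7960 kg/m³
  titanium alloy: σ_y = 992.0 MPa, ρ = 4432 kg/m³
  titanium alloy: M = 224 kN·m/kg
  maraging steel: M = 200 kN·m/kg
  beryllium: M = 179 kN·m/kg
Titanium alloy ranks first.

titanium alloy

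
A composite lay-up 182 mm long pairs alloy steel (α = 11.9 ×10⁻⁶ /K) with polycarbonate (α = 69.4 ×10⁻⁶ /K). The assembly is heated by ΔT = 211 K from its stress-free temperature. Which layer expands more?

polycarbonate

α(alloy steel) = 11.9×10⁻⁶/K vs α(polycarbonate) = 69.4×10⁻⁶/K.
Higher α expands more for the same ΔT: polycarbonate.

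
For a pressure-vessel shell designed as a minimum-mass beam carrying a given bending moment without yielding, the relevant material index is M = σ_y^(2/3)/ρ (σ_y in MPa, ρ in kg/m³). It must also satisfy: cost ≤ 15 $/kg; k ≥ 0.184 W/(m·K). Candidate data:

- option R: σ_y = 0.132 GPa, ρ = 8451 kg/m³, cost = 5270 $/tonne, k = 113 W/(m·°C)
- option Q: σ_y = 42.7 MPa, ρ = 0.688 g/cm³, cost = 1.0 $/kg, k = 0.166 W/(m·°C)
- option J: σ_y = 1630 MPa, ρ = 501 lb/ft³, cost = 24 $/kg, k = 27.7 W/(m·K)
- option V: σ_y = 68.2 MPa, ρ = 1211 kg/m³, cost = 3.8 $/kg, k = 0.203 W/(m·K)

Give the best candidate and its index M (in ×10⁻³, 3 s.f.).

Screen on constraints: cost ≤ 15 $/kg; k ≥ 0.184 W/(m·K). Survivors: option R, option V.
Putting every candidate on a common basis:
  option R: σ_y = 132.0 MPa, ρ = 8451 kg/m³
  option V: σ_y = 68.20 MPa, ρ = 1211 kg/m³
  option V: M = 13.8×10⁻³
  option R: M = 3.07×10⁻³
The maximum is for option V.

option V, M = 13.8×10⁻³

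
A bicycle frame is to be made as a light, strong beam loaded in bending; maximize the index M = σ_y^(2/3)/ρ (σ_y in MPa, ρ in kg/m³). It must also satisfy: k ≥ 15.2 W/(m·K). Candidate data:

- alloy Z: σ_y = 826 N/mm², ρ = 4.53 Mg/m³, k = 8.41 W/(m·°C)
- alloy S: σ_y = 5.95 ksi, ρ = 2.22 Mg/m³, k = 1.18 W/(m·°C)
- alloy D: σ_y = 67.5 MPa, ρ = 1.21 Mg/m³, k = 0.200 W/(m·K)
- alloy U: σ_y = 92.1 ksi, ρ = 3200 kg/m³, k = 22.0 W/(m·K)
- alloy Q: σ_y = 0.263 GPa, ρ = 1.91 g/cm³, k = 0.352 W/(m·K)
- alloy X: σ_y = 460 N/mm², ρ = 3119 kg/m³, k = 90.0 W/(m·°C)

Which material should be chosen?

Screen on constraints: k ≥ 15.2 W/(m·K). Survivors: alloy U, alloy X.
After converting to SI:
  alloy U: σ_y = 635.0 MPa, ρ = 3200 kg/m³
  alloy X: σ_y = 460.0 MPa, ρ = 3119 kg/m³
  alloy U: M = 23.1×10⁻³
  alloy X: M = 19.1×10⁻³
The maximum is for alloy U.

alloy U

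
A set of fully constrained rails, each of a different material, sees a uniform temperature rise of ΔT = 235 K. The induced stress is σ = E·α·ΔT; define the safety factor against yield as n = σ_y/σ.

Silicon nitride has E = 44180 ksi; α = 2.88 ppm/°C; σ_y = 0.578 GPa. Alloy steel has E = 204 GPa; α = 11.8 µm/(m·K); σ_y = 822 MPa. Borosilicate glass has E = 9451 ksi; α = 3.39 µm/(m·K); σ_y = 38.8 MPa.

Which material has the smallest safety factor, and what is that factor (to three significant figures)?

In consistent units (E in GPa, α in ×10⁻⁶/K, σ_y in MPa):
  silicon nitride: E = 304.6, α = 2.88, σ_y = 578.0 → σ = 206 MPa, n = 2.80
  alloy steel: E = 204.0, α = 11.8, σ_y = 822.0 → σ = 566 MPa, n = 1.45
  borosilicate glass: E = 65.16, α = 3.39, σ_y = 38.80 → σ = 51.9 MPa, n = 0.747
Smallest n: borosilicate glass with n = 0.747.

borosilicate glass, n = 0.747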